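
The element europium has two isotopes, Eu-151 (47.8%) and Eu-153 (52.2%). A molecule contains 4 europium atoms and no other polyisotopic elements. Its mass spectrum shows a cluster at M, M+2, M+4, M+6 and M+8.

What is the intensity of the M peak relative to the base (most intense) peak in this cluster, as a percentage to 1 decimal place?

(0.478 + 0.522)^4 gives M 0.0522, M+2 0.2280, M+4 0.3735, M+6 0.2720, M+8 0.0742; the largest is M+4.
P(M+4) = C(4,2) × 0.478^2 × 0.522^2 = 6 × 0.228484 × 0.272484 = 0.373549 (base)
P(M) = C(4,0) × 0.478^4 × 0.522^0 = 1 × 0.05220494 × 1.0000 = 0.052205
Relative intensity = 0.052205 / 0.373549 × 100 = 14.0

14.0%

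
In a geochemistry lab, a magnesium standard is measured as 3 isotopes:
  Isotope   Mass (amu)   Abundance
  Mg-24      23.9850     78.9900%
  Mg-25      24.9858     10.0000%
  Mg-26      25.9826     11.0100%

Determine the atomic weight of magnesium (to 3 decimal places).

Weight each isotope mass by its fractional abundance: 0.789900 × 23.9850 + 0.100000 × 24.9858 + 0.110100 × 25.9826
= 18.94575 + 2.49858 + 2.86068 = 24.30501 amu

24.305 amu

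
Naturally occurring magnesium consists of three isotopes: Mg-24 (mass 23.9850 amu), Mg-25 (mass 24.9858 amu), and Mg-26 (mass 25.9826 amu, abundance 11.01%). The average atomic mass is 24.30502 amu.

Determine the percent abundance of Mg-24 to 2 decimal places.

The remaining 88.99% is split between Mg-24 (fraction x) and Mg-25 (fraction 0.8899 − x).
Substituting: 23.9850x + 24.9858(0.8899 − x) = 21.44433574
(23.9850 − 24.9858)x = -0.79052768  ⇒  x = 0.78990, y = 0.10000
Mg-24: 78.99%, Mg-25: 10.00%.

78.99%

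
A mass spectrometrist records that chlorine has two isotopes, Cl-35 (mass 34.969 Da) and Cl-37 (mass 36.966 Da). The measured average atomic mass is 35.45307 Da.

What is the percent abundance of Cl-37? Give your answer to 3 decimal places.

24.240%

With x = fraction of Cl-35 (so Cl-37 is 1 − x):
34.969·x + 36.966·(1 − x) = 35.45307
(34.969 − 36.966)·x = 35.45307 − 36.966
x = -1.51293 / -1.997 = 0.75760 → 75.760% Cl-35, 24.240% Cl-37.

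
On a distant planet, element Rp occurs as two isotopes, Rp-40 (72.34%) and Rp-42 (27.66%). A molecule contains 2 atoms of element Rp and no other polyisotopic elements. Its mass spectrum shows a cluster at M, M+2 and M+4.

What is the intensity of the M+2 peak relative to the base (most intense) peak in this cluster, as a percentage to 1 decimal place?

(0.7234 + 0.2766)^2 gives M 0.5233, M+2 0.4002, M+4 0.0765; the largest is M.
P(M) = C(2,0) × 0.7234^2 × 0.2766^0 = 1 × 0.52330756 × 1.0000 = 0.523308 (base)
P(M+2) = C(2,1) × 0.7234^1 × 0.2766^1 = 2 × 0.7234 × 0.2766 = 0.400185
Relative intensity = 0.400185 / 0.523308 × 100 = 76.5

76.5%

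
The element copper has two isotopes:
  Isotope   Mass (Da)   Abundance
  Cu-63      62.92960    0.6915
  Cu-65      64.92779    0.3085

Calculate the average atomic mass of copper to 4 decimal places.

Weight each isotope mass by its fractional abundance: 0.6915 × 62.92960 + 0.3085 × 64.92779
= 43.515818 + 20.030223 = 63.546041 Da

63.5460 Da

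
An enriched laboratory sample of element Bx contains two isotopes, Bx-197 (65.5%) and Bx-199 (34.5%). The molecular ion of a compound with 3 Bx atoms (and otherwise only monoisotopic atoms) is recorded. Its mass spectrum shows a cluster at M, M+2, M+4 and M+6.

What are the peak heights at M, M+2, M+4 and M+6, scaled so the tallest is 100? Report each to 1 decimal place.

Expanding (0.655 + 0.345)^3:
P(M) = 0.655^3 = 0.281011
P(M+2) = 3 × 0.655^2 × 0.345^1 = 0.444041
P(M+4) = 3 × 0.655^1 × 0.345^2 = 0.233884
P(M+6) = 0.345^3 = 0.041064
The M+2 peak is largest (0.444041); scaling to 100 gives 63.3 : 100.0 : 52.7 : 9.2.

63.3 : 100.0 : 52.7 : 9.2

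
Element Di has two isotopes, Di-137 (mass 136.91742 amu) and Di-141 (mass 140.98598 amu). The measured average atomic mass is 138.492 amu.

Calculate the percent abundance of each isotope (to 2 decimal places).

Di-137: 61.30%, Di-141: 38.70%

With x = fraction of Di-137 (so Di-141 is 1 − x):
136.91742·x + 140.98598·(1 − x) = 138.492
(136.91742 − 140.98598)·x = 138.492 − 140.98598
x = -2.49398 / -4.06856 = 0.61299 → 61.30% Di-137, 38.70% Di-141.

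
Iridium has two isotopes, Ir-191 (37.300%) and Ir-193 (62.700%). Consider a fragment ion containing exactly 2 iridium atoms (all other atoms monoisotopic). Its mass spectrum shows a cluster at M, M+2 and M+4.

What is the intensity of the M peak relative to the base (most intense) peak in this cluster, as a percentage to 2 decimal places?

(0.37300 + 0.62700)^2 gives M 0.1391, M+2 0.4677, M+4 0.3931; the largest is M+2.
P(M+2) = C(2,1) × 0.37300^1 × 0.62700^1 = 2 × 0.3730 × 0.6270 = 0.467742 (base)
P(M) = C(2,0) × 0.37300^2 × 0.62700^0 = 1 × 0.139129 × 1.0000 = 0.139129
Relative intensity = 0.139129 / 0.467742 × 100 = 29.74

29.74%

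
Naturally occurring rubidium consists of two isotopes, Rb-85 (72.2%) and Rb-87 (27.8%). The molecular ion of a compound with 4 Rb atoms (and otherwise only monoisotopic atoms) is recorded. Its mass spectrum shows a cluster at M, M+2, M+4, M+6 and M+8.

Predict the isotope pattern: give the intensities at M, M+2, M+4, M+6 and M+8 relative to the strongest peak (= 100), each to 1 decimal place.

The 4 Rb atoms are independent, so intensities follow the terms of (0.722 + 0.278)^4.
P(M) = 0.722^4 = 0.271737
P(M+2) = 4 × 0.722^3 × 0.278^1 = 0.418520
P(M+4) = 6 × 0.722^2 × 0.278^2 = 0.241721
P(M+6) = 4 × 0.722^1 × 0.278^3 = 0.062049
P(M+8) = 0.278^4 = 0.005973
The M+2 peak is largest (0.418520); scaling to 100 gives 64.9 : 100.0 : 57.8 : 14.8 : 1.4.

64.9 : 100.0 : 57.8 : 14.8 : 1.4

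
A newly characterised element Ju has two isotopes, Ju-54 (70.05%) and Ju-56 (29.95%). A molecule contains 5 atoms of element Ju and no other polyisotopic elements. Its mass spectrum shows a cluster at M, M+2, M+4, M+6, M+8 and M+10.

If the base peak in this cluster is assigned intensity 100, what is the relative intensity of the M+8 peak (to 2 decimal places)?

Term probabilities: M 0.1687, M+2 0.3606, M+4 0.3083, M+6 0.1318, M+8 0.0282, M+10 0.0024. Base peak = M+2.
P(M+2) = C(5,1) × 0.7005^4 × 0.2995^1 = 5 × 0.24078674 × 0.2995 = 0.360578 (base)
P(M+8) = C(5,4) × 0.7005^1 × 0.2995^4 = 5 × 0.7005 × 0.00804613 = 0.028182
Relative intensity = 0.028182 / 0.360578 × 100 = 7.82

7.82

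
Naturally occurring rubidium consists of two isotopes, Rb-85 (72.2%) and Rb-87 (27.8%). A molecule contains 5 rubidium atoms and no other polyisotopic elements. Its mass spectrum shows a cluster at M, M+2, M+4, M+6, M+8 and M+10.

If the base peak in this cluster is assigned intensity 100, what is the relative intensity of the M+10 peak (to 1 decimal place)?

(0.722 + 0.278)^5 gives M 0.1962, M+2 0.3777, M+4 0.2909, M+6 0.1120, M+8 0.0216, M+10 0.0017; the largest is M+2.
P(M+2) = C(5,1) × 0.722^4 × 0.278^1 = 5 × 0.27173701 × 0.2780 = 0.377714 (base)
P(M+10) = C(5,5) × 0.722^0 × 0.278^5 = 1 × 1.0000 × 0.00166044 = 0.001660
Relative intensity = 0.001660 / 0.377714 × 100 = 0.4

0.4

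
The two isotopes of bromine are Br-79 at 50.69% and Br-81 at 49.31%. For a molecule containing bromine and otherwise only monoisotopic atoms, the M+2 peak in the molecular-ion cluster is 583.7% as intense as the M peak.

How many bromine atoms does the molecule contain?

6

With n Br atoms, P(M+2)/P(M) = C(n,1)·p^(n−1)q / p^n = n·q/p = n · 0.4931/0.5069.
n = 5.837 × 0.5069/0.4931 = 6.00 ≈ 6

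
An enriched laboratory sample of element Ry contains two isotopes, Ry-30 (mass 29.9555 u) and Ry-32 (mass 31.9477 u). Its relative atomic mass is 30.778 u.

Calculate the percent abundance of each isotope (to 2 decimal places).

Ry-30: 58.71%, Ry-32: 41.29%

Writing the weighted mean with unknown fraction x of Ry-30:
29.9555·x + 31.9477·(1 − x) = 30.778
(29.9555 − 31.9477)·x = 30.778 − 31.9477
x = -1.1697 / -1.9922 = 0.58714 → 58.71% Ry-30, 41.29% Ry-32.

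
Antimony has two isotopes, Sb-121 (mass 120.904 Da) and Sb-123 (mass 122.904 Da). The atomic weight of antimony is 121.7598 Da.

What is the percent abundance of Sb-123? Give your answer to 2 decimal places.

42.79%

Writing the weighted mean with unknown fraction x of Sb-121:
120.904·x + 122.904·(1 − x) = 121.7598
(120.904 − 122.904)·x = 121.7598 − 122.904
x = -1.1442 / -2.000 = 0.57210 → 57.21% Sb-121, 42.79% Sb-123.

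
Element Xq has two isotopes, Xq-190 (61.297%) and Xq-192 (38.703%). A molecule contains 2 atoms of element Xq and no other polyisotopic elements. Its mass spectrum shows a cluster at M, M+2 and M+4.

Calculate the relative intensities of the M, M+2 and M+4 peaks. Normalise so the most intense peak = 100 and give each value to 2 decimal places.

79.19 : 100.00 : 31.57

Each Xq atom is independently Xq-190 (p = 0.61297) or Xq-192 (q = 0.38703); the cluster is the binomial expansion (p + q)^2.
P(M) = 0.61297^2 = 0.375732
P(M+2) = 2 × 0.61297^1 × 0.38703^1 = 0.474476
P(M+4) = 0.38703^2 = 0.149792
The M+2 peak is largest (0.474476); scaling to 100 gives 79.19 : 100.00 : 31.57.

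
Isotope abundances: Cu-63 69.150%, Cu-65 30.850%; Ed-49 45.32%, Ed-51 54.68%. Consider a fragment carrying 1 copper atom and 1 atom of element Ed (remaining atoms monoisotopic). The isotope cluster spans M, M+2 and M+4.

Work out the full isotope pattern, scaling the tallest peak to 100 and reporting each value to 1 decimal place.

60.5 : 100.0 : 32.6

Copper pattern (n=1): 0.6915 : 0.3085
Element Ed pattern (n=1): 0.4532 : 0.5468
Convolve the two distributions (both contribute in 2-u steps):
  M: 0.6915×0.4532 = 0.313388
  M+2: 0.6915×0.5468 + 0.3085×0.4532 = 0.517924
  M+4: 0.3085×0.5468 = 0.168688
Scale to base peak (0.517924) = 100: 60.5 : 100.0 : 32.6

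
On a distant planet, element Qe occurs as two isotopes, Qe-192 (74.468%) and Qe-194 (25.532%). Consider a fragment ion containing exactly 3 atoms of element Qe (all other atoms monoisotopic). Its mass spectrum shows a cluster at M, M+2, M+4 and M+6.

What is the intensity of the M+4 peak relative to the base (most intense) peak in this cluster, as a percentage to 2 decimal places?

Binomial terms of (0.74468 + 0.25532)^3: M 0.4130, M+2 0.4248, M+4 0.1456, M+6 0.0166 → M+2 is the base peak.
P(M+2) = C(3,1) × 0.74468^2 × 0.25532^1 = 3 × 0.5545483 × 0.25532 = 0.424762 (base)
P(M+4) = C(3,2) × 0.74468^1 × 0.25532^2 = 3 × 0.74468 × 0.0651883 = 0.145633
Relative intensity = 0.145633 / 0.424762 × 100 = 34.29

34.29%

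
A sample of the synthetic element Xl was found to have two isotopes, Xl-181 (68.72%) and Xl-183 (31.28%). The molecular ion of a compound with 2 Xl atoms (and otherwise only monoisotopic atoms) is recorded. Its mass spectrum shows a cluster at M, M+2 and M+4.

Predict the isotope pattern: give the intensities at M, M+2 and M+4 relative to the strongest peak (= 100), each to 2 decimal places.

Each Xl atom is independently Xl-181 (p = 0.6872) or Xl-183 (q = 0.3128); the cluster is the binomial expansion (p + q)^2.
P(M) = 0.6872^2 = 0.472244
P(M+2) = 2 × 0.6872^1 × 0.3128^1 = 0.429912
P(M+4) = 0.3128^2 = 0.097844
The M peak is largest (0.472244); scaling to 100 gives 100.00 : 91.04 : 20.72.

100.00 : 91.04 : 20.72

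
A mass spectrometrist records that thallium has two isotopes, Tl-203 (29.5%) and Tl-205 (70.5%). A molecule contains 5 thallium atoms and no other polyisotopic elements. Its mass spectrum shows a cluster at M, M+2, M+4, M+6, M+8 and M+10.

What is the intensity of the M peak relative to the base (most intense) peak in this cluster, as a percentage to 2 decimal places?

0.61%

Binomial terms of (0.295 + 0.705)^5: M 0.0022, M+2 0.0267, M+4 0.1276, M+6 0.3049, M+8 0.3644, M+10 0.1742 → M+8 is the base peak.
P(M+8) = C(5,4) × 0.295^1 × 0.705^4 = 5 × 0.2950 × 0.24703385 = 0.364375 (base)
P(M) = C(5,0) × 0.295^5 × 0.705^0 = 1 × 0.00223414 × 1.0000 = 0.002234
Relative intensity = 0.002234 / 0.364375 × 100 = 0.61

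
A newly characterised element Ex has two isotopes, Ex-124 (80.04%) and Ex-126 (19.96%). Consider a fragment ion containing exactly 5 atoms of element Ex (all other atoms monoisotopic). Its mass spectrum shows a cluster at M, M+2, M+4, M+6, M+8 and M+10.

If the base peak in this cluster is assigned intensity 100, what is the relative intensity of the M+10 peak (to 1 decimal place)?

(0.8004 + 0.1996)^5 gives M 0.3285, M+2 0.4096, M+4 0.2043, M+6 0.0509, M+8 0.0064, M+10 0.0003; the largest is M+2.
P(M+2) = C(5,1) × 0.8004^4 × 0.1996^1 = 5 × 0.41041981 × 0.1996 = 0.409599 (base)
P(M+10) = C(5,5) × 0.8004^0 × 0.1996^5 = 1 × 1.0000 × 0.00031681 = 0.000317
Relative intensity = 0.000317 / 0.409599 × 100 = 0.1

0.1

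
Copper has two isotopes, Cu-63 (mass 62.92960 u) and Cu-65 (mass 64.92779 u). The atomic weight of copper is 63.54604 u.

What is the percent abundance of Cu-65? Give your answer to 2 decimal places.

Writing the weighted mean with unknown fraction x of Cu-63:
62.92960·x + 64.92779·(1 − x) = 63.54604
(62.92960 − 64.92779)·x = 63.54604 − 64.92779
x = -1.38175 / -1.99819 = 0.69150 → 69.15% Cu-63, 30.85% Cu-65.

30.85%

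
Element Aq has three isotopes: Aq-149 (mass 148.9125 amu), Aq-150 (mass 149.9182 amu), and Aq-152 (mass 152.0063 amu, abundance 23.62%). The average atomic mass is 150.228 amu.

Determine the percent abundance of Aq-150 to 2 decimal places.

Let x and y be the fractions of Aq-149 and Aq-150. Then x + y = 1 − 0.2362 = 0.7638 and 148.9125x + 149.9182y = 150.228 − 0.2362×152.0063 = 114.32411194.
Substituting: 148.9125x + 149.9182(0.7638 − x) = 114.32411194
(148.9125 − 149.9182)x = -0.18340922  ⇒  x = 0.18237, y = 0.58143
Aq-149: 18.24%, Aq-150: 58.14%.

58.14%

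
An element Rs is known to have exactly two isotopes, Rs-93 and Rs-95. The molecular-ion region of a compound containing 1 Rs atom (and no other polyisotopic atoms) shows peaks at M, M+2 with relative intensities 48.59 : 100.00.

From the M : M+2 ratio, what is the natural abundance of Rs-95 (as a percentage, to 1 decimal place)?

67.3%

If p is the fraction of Rs that is Rs-93, then I(M+2)/I(M) = [C(1,1)·p^0·(1−p)] / p^1 = 1·(1−p)/p = 100.00/48.59 = 2.0580
(1−p)/p = 2.0580/1 = 2.0580  ⇒  p = 1/(1 + 2.0580) = 0.3270
Rs-93: 32.7%, Rs-95: 67.3%.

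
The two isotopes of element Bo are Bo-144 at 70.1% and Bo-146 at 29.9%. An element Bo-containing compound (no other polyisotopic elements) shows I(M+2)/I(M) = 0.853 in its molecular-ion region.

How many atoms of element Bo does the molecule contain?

2

The M+2/M ratio from n Bo atoms is n · q/p = n · 0.299/0.701.
n = 0.853 × 0.701/0.299 = 2.00 ≈ 2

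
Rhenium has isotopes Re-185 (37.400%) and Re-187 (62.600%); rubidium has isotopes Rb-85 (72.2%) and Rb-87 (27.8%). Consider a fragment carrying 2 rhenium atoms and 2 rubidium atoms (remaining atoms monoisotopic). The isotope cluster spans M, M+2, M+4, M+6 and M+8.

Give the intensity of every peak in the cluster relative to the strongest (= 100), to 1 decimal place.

18.1 : 74.5 : 100.0 : 48.0 : 7.5

Rhenium pattern (n=2): 0.139876 : 0.468248 : 0.391876
Rubidium pattern (n=2): 0.521284 : 0.401432 : 0.077284
Convolve the two distributions (both contribute in 2-u steps):
  M: 0.139876×0.521284 = 0.072915
  M+2: 0.139876×0.401432 + 0.468248×0.521284 = 0.300241
  M+4: 0.139876×0.077284 + 0.468248×0.401432 + 0.391876×0.521284 = 0.403059
  M+6: 0.468248×0.077284 + 0.391876×0.401432 = 0.193500
  M+8: 0.391876×0.077284 = 0.030286
Scale to base peak (0.403059) = 100: 18.1 : 74.5 : 100.0 : 48.0 : 7.5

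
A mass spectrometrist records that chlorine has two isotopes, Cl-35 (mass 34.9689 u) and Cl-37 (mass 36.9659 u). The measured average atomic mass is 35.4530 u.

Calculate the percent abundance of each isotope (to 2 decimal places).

Writing the weighted mean with unknown fraction x of Cl-35:
34.9689·x + 36.9659·(1 − x) = 35.4530
(34.9689 − 36.9659)·x = 35.4530 − 36.9659
x = -1.5129 / -1.9970 = 0.75759 → 75.76% Cl-35, 24.24% Cl-37.

Cl-35: 75.76%, Cl-37: 24.24%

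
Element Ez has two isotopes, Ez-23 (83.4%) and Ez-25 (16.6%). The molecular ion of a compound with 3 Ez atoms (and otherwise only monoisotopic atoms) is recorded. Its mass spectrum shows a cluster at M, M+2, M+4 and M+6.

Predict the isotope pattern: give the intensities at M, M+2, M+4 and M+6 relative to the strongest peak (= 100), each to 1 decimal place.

The 3 Ez atoms are independent, so intensities follow the terms of (0.834 + 0.166)^3.
P(M) = 0.834^3 = 0.580094
P(M+2) = 3 × 0.834^2 × 0.166^1 = 0.346387
P(M+4) = 3 × 0.834^1 × 0.166^2 = 0.068945
P(M+6) = 0.166^3 = 0.004574
The M peak is largest (0.580094); scaling to 100 gives 100.0 : 59.7 : 11.9 : 0.8.

100.0 : 59.7 : 11.9 : 0.8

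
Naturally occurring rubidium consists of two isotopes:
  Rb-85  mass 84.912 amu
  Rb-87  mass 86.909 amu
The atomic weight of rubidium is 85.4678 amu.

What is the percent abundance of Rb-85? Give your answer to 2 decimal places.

72.17%

Let x be the fractional abundance of Rb-85; then Rb-87 has abundance 1 − x.
84.912·x + 86.909·(1 − x) = 85.4678
(84.912 − 86.909)·x = 85.4678 − 86.909
x = -1.4412 / -1.997 = 0.72168 → 72.17% Rb-85, 27.83% Rb-87.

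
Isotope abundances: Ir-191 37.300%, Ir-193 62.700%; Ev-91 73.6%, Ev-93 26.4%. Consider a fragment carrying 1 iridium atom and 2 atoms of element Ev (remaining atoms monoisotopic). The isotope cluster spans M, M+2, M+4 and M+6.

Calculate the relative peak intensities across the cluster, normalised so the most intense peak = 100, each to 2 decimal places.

Iridium pattern (n=1): 0.3730 : 0.6270
Element Ev pattern (n=2): 0.541696 : 0.388608 : 0.069696
Convolve the two distributions (both contribute in 2-u steps):
  M: 0.3730×0.541696 = 0.202053
  M+2: 0.3730×0.388608 + 0.6270×0.541696 = 0.484594
  M+4: 0.3730×0.069696 + 0.6270×0.388608 = 0.269654
  M+6: 0.6270×0.069696 = 0.043699
Scale to base peak (0.484594) = 100: 41.70 : 100.00 : 55.65 : 9.02

41.70 : 100.00 : 55.65 : 9.02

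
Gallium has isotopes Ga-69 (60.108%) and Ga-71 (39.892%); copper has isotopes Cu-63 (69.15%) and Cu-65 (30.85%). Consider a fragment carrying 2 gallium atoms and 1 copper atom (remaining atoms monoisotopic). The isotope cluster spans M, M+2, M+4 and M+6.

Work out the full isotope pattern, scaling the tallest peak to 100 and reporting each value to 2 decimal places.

Gallium pattern (n=2): 0.36129717 : 0.47956567 : 0.15913717
Copper pattern (n=1): 0.6915 : 0.3085
Convolve the two distributions (both contribute in 2-u steps):
  M: 0.36129717×0.6915 = 0.249837
  M+2: 0.36129717×0.3085 + 0.47956567×0.6915 = 0.443080
  M+4: 0.47956567×0.3085 + 0.15913717×0.6915 = 0.257989
  M+6: 0.15913717×0.3085 = 0.049094
Scale to base peak (0.443080) = 100: 56.39 : 100.00 : 58.23 : 11.08

56.39 : 100.00 : 58.23 : 11.08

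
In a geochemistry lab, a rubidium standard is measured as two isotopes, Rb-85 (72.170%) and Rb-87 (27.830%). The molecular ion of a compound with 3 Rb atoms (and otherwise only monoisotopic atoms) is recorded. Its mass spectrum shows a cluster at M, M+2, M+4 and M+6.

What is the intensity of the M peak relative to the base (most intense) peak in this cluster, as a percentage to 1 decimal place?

86.4%

Term probabilities: M 0.3759, M+2 0.4349, M+4 0.1677, M+6 0.0216. Base peak = M+2.
P(M+2) = C(3,1) × 0.72170^2 × 0.27830^1 = 3 × 0.52085089 × 0.2783 = 0.434858 (base)
P(M) = C(3,0) × 0.72170^3 × 0.27830^0 = 1 × 0.37589809 × 1.0000 = 0.375898
Relative intensity = 0.375898 / 0.434858 × 100 = 86.4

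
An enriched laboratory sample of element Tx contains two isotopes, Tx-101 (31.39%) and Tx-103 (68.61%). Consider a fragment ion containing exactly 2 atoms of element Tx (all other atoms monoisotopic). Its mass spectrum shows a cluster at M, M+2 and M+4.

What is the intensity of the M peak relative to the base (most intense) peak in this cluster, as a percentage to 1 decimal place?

20.9%

(0.3139 + 0.6861)^2 gives M 0.0985, M+2 0.4307, M+4 0.4707; the largest is M+4.
P(M+4) = C(2,2) × 0.3139^0 × 0.6861^2 = 1 × 1.0000 × 0.47073321 = 0.470733 (base)
P(M) = C(2,0) × 0.3139^2 × 0.6861^0 = 1 × 0.09853321 × 1.0000 = 0.098533
Relative intensity = 0.098533 / 0.470733 × 100 = 20.9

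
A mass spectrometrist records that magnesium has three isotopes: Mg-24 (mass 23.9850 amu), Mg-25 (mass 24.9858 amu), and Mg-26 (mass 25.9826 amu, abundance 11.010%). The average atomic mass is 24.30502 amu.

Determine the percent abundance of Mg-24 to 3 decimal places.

78.990%

The remaining 88.990% is split between Mg-24 (fraction x) and Mg-25 (fraction 0.88990 − x).
Substituting: 23.9850x + 24.9858(0.88990 − x) = 21.44433574
(23.9850 − 24.9858)x = -0.79052768  ⇒  x = 0.78990, y = 0.10000
Mg-24: 78.990%, Mg-25: 10.000%.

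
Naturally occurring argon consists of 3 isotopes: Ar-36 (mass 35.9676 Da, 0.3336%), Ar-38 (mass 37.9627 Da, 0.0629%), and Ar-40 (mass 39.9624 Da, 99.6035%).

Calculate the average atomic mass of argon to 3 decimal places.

39.948 Da

The abundance-weighted mean is 0.003336 × 35.9676 + 0.000629 × 37.9627 + 0.996035 × 39.9624
= 0.11999 + 0.02388 + 39.80395 = 39.94782 Da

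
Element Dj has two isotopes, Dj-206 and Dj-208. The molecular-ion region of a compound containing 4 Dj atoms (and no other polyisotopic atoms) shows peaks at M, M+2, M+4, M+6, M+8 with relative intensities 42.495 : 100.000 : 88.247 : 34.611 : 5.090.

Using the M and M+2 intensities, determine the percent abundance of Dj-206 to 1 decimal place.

63.0%

Let p = fractional abundance of Dj-206. I(M+2)/I(M) = [C(4,1)·p^3·(1−p)] / p^4 = 4·(1−p)/p = 100.000/42.495 = 2.3532
(1−p)/p = 2.3532/4 = 0.5883  ⇒  p = 1/(1 + 0.5883) = 0.6296
Dj-206: 63.0%, Dj-208: 37.0%.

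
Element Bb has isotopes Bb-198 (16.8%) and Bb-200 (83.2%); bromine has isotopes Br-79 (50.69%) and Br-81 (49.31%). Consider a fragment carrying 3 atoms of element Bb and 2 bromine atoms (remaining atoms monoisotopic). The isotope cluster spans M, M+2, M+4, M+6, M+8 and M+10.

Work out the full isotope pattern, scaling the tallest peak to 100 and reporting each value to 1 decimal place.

Element Bb pattern (n=3): 0.00474163 : 0.0704471 : 0.3488809 : 0.57593037
Bromine pattern (n=2): 0.25694761 : 0.49990478 : 0.24314761
Convolve the two distributions (both contribute in 2-u steps):
  M: 0.00474163×0.25694761 = 0.001218
  M+2: 0.00474163×0.49990478 + 0.0704471×0.25694761 = 0.020472
  M+4: 0.00474163×0.24314761 + 0.0704471×0.49990478 + 0.3488809×0.25694761 = 0.126014
  M+6: 0.0704471×0.24314761 + 0.3488809×0.49990478 + 0.57593037×0.25694761 = 0.339520
  M+8: 0.3488809×0.24314761 + 0.57593037×0.49990478 = 0.372740
  M+10: 0.57593037×0.24314761 = 0.140036
Scale to base peak (0.372740) = 100: 0.3 : 5.5 : 33.8 : 91.1 : 100.0 : 37.6

0.3 : 5.5 : 33.8 : 91.1 : 100.0 : 37.6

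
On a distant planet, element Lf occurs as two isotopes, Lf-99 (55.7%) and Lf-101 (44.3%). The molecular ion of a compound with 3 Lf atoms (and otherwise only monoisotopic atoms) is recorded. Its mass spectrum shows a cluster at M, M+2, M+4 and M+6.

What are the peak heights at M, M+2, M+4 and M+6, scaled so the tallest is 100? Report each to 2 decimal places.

41.91 : 100.00 : 79.53 : 21.09

The 3 Lf atoms are independent, so intensities follow the terms of (0.557 + 0.443)^3.
P(M) = 0.557^3 = 0.172809
P(M+2) = 3 × 0.557^2 × 0.443^1 = 0.412321
P(M+4) = 3 × 0.557^1 × 0.443^2 = 0.327932
P(M+6) = 0.443^3 = 0.086938
The M+2 peak is largest (0.412321); scaling to 100 gives 41.91 : 100.00 : 79.53 : 21.09.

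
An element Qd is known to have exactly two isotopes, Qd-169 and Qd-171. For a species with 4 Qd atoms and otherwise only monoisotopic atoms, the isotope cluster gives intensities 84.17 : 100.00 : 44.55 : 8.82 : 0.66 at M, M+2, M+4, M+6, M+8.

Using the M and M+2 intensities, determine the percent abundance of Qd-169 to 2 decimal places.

77.10%

Let p = fractional abundance of Qd-169. I(M+2)/I(M) = [C(4,1)·p^3·(1−p)] / p^4 = 4·(1−p)/p = 100.00/84.17 = 1.1881
(1−p)/p = 1.1881/4 = 0.2970  ⇒  p = 1/(1 + 0.2970) = 0.7710
Qd-169: 77.10%, Qd-171: 22.90%.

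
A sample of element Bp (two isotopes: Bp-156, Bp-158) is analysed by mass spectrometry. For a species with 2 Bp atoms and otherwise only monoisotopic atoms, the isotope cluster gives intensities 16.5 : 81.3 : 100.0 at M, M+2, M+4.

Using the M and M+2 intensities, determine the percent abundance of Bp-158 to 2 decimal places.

Let p = fractional abundance of Bp-156. I(M+2)/I(M) = [C(2,1)·p^1·(1−p)] / p^2 = 2·(1−p)/p = 81.3/16.5 = 4.9273
(1−p)/p = 4.9273/2 = 2.4636  ⇒  p = 1/(1 + 2.4636) = 0.2887
Bp-156: 28.87%, Bp-158: 71.13%.

71.13%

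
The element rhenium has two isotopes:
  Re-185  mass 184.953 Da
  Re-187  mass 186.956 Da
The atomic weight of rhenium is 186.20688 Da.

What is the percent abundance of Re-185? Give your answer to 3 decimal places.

With x = fraction of Re-185 (so Re-187 is 1 − x):
184.953·x + 186.956·(1 − x) = 186.20688
(184.953 − 186.956)·x = 186.20688 − 186.956
x = -0.74912 / -2.003 = 0.37400 → 37.400% Re-185, 62.600% Re-187.

37.400%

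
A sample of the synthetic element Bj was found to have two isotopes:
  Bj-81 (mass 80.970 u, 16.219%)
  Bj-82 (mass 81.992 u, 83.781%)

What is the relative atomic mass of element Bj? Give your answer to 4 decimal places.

Average mass = Σ (abundance × isotope mass) = 0.16219 × 80.970 + 0.83781 × 81.992
= 13.13252 + 68.69372 = 81.82624 u

81.8262 u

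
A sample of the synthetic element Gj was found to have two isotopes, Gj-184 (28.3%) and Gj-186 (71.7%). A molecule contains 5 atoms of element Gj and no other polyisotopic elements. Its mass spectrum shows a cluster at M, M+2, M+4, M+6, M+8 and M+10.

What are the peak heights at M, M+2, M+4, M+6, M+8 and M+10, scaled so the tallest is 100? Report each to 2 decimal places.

The 5 Gj atoms are independent, so intensities follow the terms of (0.283 + 0.717)^5.
P(M) = 0.283^5 = 0.001815
P(M+2) = 5 × 0.283^4 × 0.717^1 = 0.022995
P(M+4) = 10 × 0.283^3 × 0.717^2 = 0.116519
P(M+6) = 10 × 0.283^2 × 0.717^3 = 0.295210
P(M+8) = 5 × 0.283^1 × 0.717^4 = 0.373967
P(M+10) = 0.717^5 = 0.189494
The M+8 peak is largest (0.373967); scaling to 100 gives 0.49 : 6.15 : 31.16 : 78.94 : 100.00 : 50.67.

0.49 : 6.15 : 31.16 : 78.94 : 100.00 : 50.67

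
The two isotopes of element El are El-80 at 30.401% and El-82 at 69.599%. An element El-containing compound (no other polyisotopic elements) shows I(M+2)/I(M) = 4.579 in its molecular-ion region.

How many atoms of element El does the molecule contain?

2

With n El atoms, P(M+2)/P(M) = C(n,1)·p^(n−1)q / p^n = n·q/p = n · 0.69599/0.30401.
n = 4.579 × 0.30401/0.69599 = 2.00 ≈ 2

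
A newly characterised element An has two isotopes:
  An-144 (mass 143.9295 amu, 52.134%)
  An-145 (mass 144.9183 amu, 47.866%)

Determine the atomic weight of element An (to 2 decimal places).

Average mass = Σ (abundance × isotope mass) = 0.52134 × 143.9295 + 0.47866 × 144.9183
= 75.03621 + 69.36659 = 144.40280 amu

144.40 amu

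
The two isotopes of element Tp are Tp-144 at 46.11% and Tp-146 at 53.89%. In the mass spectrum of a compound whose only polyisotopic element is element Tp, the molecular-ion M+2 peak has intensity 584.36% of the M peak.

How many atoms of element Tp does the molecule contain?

For n independent Tp atoms, I(M+2)/I(M) = n · (abundance Tp-146) / (abundance Tp-144) = n · 0.5389/0.4611.
n = 5.8436 × 0.4611/0.5389 = 5.00 ≈ 5

5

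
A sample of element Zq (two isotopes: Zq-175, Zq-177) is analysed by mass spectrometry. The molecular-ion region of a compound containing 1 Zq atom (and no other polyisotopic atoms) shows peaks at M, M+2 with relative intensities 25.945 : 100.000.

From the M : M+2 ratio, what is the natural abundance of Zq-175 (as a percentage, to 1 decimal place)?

If p is the fraction of Zq that is Zq-175, then I(M+2)/I(M) = [C(1,1)·p^0·(1−p)] / p^1 = 1·(1−p)/p = 100.000/25.945 = 3.8543
(1−p)/p = 3.8543/1 = 3.8543  ⇒  p = 1/(1 + 3.8543) = 0.2060
Zq-175: 20.6%, Zq-177: 79.4%.

20.6%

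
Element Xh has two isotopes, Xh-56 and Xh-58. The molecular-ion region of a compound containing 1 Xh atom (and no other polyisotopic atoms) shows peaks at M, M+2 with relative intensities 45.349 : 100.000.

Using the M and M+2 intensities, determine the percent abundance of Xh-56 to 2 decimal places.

31.20%

Let p = fractional abundance of Xh-56. I(M+2)/I(M) = [C(1,1)·p^0·(1−p)] / p^1 = 1·(1−p)/p = 100.000/45.349 = 2.2051
(1−p)/p = 2.2051/1 = 2.2051  ⇒  p = 1/(1 + 2.2051) = 0.3120
Xh-56: 31.20%, Xh-58: 68.80%.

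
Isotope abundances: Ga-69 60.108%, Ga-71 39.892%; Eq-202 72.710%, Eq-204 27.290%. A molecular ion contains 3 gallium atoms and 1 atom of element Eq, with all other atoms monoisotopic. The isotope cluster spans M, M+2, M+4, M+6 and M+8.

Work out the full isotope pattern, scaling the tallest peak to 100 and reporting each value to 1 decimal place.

Gallium pattern (n=3): 0.2171685 : 0.432386 : 0.2869625 : 0.063483
Element Eq pattern (n=1): 0.7271 : 0.2729
Convolve the two distributions (both contribute in 2-u steps):
  M: 0.2171685×0.7271 = 0.157903
  M+2: 0.2171685×0.2729 + 0.432386×0.7271 = 0.373653
  M+4: 0.432386×0.2729 + 0.2869625×0.7271 = 0.326649
  M+6: 0.2869625×0.2729 + 0.063483×0.7271 = 0.124471
  M+8: 0.063483×0.2729 = 0.017325
Scale to base peak (0.373653) = 100: 42.3 : 100.0 : 87.4 : 33.3 : 4.6

42.3 : 100.0 : 87.4 : 33.3 : 4.6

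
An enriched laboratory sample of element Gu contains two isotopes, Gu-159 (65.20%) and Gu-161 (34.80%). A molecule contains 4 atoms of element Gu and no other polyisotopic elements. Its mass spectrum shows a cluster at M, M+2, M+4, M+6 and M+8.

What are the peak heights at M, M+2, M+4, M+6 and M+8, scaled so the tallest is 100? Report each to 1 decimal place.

Each Gu atom is independently Gu-159 (p = 0.6520) or Gu-161 (q = 0.3480); the cluster is the binomial expansion (p + q)^4.
P(M) = 0.6520^4 = 0.180713
P(M+2) = 4 × 0.6520^3 × 0.3480^1 = 0.385818
P(M+4) = 6 × 0.6520^2 × 0.3480^2 = 0.308891
P(M+6) = 4 × 0.6520^1 × 0.3480^3 = 0.109912
P(M+8) = 0.3480^4 = 0.014666
The M+2 peak is largest (0.385818); scaling to 100 gives 46.8 : 100.0 : 80.1 : 28.5 : 3.8.

46.8 : 100.0 : 80.1 : 28.5 : 3.8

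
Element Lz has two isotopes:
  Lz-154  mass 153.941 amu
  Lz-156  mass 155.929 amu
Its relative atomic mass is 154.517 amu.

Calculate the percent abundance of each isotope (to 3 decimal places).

Lz-154: 71.026%, Lz-156: 28.974%

Let x be the fractional abundance of Lz-154; then Lz-156 has abundance 1 − x.
153.941·x + 155.929·(1 − x) = 154.517
(153.941 − 155.929)·x = 154.517 − 155.929
x = -1.412 / -1.988 = 0.71026 → 71.026% Lz-154, 28.974% Lz-156.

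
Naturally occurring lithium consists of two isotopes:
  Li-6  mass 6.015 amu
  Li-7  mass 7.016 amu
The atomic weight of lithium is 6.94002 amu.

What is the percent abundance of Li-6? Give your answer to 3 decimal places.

7.590%

Writing the weighted mean with unknown fraction x of Li-6:
6.015·x + 7.016·(1 − x) = 6.94002
(6.015 − 7.016)·x = 6.94002 − 7.016
x = -0.07598 / -1.001 = 0.07590 → 7.590% Li-6, 92.410% Li-7.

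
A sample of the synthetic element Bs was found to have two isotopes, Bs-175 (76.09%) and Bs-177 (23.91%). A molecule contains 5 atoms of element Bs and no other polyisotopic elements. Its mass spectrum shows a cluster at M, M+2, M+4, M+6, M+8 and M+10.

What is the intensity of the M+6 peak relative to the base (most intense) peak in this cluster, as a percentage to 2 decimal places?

Binomial terms of (0.7609 + 0.2391)^5: M 0.2551, M+2 0.4007, M+4 0.2518, M+6 0.0791, M+8 0.0124, M+10 0.0008 → M+2 is the base peak.
P(M+2) = C(5,1) × 0.7609^4 × 0.2391^1 = 5 × 0.33520488 × 0.2391 = 0.400737 (base)
P(M+6) = C(5,3) × 0.7609^2 × 0.2391^3 = 10 × 0.57896881 × 0.01366906 = 0.079140
Relative intensity = 0.079140 / 0.400737 × 100 = 19.75

19.75%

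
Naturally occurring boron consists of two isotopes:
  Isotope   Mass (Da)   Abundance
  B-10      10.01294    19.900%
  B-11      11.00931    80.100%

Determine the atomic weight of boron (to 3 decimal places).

10.811 Da

The abundance-weighted mean is 0.19900 × 10.01294 + 0.80100 × 11.00931
= 1.992575 + 8.818457 = 10.811032 Da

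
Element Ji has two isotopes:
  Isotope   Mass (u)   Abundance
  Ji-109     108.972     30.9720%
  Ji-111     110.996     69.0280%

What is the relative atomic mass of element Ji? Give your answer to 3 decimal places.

110.369 u

Weight each isotope mass by its fractional abundance: 0.309720 × 108.972 + 0.690280 × 110.996
= 33.7508 + 76.6183 = 110.3691 u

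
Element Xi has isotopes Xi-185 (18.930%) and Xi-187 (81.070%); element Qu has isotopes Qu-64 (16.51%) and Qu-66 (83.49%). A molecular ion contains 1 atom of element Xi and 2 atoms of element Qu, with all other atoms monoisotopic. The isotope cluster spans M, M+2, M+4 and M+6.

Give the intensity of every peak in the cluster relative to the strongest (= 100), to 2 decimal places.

0.91 : 13.15 : 62.90 : 100.00

Element Xi pattern (n=1): 0.1893 : 0.8107
Element Qu pattern (n=2): 0.02725801 : 0.27568398 : 0.69705801
Convolve the two distributions (both contribute in 2-u steps):
  M: 0.1893×0.02725801 = 0.005160
  M+2: 0.1893×0.27568398 + 0.8107×0.02725801 = 0.074285
  M+4: 0.1893×0.69705801 + 0.8107×0.27568398 = 0.355450
  M+6: 0.8107×0.69705801 = 0.565105
Scale to base peak (0.565105) = 100: 0.91 : 13.15 : 62.90 : 100.00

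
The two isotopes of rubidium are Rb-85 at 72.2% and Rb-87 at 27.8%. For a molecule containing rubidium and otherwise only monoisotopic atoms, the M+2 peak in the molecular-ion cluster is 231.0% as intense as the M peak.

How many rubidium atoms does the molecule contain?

For n independent Rb atoms, I(M+2)/I(M) = n · (abundance Rb-87) / (abundance Rb-85) = n · 0.278/0.722.
n = 2.310 × 0.722/0.278 = 6.00 ≈ 6

6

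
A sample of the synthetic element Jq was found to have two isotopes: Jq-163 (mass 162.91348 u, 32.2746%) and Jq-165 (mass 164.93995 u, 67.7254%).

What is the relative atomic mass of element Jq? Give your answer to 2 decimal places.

164.29 u

Weight each isotope mass by its fractional abundance: 0.322746 × 162.91348 + 0.677254 × 164.93995
= 52.579674 + 111.706241 = 164.285915 u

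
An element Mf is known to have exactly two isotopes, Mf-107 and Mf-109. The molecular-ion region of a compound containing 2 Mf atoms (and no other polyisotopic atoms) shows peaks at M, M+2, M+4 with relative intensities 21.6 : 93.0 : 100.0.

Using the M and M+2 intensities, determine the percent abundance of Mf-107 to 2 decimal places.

If p is the fraction of Mf that is Mf-107, then I(M+2)/I(M) = [C(2,1)·p^1·(1−p)] / p^2 = 2·(1−p)/p = 93.0/21.6 = 4.3056
(1−p)/p = 4.3056/2 = 2.1528  ⇒  p = 1/(1 + 2.1528) = 0.3172
Mf-107: 31.72%, Mf-109: 68.28%.

31.72%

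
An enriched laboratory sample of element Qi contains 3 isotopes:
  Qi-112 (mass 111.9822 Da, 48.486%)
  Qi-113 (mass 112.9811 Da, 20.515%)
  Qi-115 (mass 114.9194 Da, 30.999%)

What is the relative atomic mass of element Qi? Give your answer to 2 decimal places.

113.10 Da

Weight each isotope mass by its fractional abundance: 0.48486 × 111.9822 + 0.20515 × 112.9811 + 0.30999 × 114.9194
= 54.29569 + 23.17807 + 35.62386 = 113.09762 Da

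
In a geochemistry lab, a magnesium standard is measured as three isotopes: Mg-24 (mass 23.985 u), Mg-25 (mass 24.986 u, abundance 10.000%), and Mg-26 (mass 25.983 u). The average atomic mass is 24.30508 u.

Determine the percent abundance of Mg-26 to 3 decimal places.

11.010%

The remaining 90.000% is split between Mg-24 (fraction x) and Mg-26 (fraction 0.90000 − x).
Substituting: 23.985x + 25.983(0.90000 − x) = 21.80648
(23.985 − 25.983)x = -1.57822  ⇒  x = 0.78990, y = 0.11010
Mg-24: 78.990%, Mg-26: 11.010%.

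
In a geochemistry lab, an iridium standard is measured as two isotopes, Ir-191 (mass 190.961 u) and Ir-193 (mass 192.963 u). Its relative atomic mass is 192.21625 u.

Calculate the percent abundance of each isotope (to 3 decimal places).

With x = fraction of Ir-191 (so Ir-193 is 1 − x):
190.961·x + 192.963·(1 − x) = 192.21625
(190.961 − 192.963)·x = 192.21625 − 192.963
x = -0.74675 / -2.002 = 0.37300 → 37.300% Ir-191, 62.700% Ir-193.

Ir-191: 37.300%, Ir-193: 62.700%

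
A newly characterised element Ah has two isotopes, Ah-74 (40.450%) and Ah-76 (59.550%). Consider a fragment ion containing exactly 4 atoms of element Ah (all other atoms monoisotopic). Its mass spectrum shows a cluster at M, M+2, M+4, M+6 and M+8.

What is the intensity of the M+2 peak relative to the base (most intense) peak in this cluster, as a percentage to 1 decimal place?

(0.40450 + 0.59550)^4 gives M 0.0268, M+2 0.1577, M+4 0.3481, M+6 0.3417, M+8 0.1258; the largest is M+4.
P(M+4) = C(4,2) × 0.40450^2 × 0.59550^2 = 6 × 0.16362025 × 0.35462025 = 0.348138 (base)
P(M+2) = C(4,1) × 0.40450^3 × 0.59550^1 = 4 × 0.06618439 × 0.5955 = 0.157651
Relative intensity = 0.157651 / 0.348138 × 100 = 45.3

45.3%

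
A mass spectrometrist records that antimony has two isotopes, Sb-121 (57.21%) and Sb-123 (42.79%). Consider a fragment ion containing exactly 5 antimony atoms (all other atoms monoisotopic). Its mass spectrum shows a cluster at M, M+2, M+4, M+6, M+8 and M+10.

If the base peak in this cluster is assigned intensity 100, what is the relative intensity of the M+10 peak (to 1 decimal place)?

Binomial terms of (0.5721 + 0.4279)^5: M 0.0613, M+2 0.2292, M+4 0.3428, M+6 0.2564, M+8 0.0959, M+10 0.0143 → M+4 is the base peak.
P(M+4) = C(5,2) × 0.5721^3 × 0.4279^2 = 10 × 0.18724742 × 0.18309841 = 0.342847 (base)
P(M+10) = C(5,5) × 0.5721^0 × 0.4279^5 = 1 × 1.0000 × 0.01434536 = 0.014345
Relative intensity = 0.014345 / 0.342847 × 100 = 4.2

4.2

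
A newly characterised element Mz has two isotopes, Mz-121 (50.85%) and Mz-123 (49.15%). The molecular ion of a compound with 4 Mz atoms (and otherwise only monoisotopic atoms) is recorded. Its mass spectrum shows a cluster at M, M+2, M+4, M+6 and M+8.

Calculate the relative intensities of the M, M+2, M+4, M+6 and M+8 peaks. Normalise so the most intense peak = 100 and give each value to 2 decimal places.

17.84 : 68.97 : 100.00 : 64.44 : 15.57

Expanding (0.5085 + 0.4915)^4:
P(M) = 0.5085^4 = 0.066860
P(M+2) = 4 × 0.5085^3 × 0.4915^1 = 0.258498
P(M+4) = 6 × 0.5085^2 × 0.4915^2 = 0.374783
P(M+6) = 4 × 0.5085^1 × 0.4915^3 = 0.241502
P(M+8) = 0.4915^4 = 0.058357
The M+4 peak is largest (0.374783); scaling to 100 gives 17.84 : 68.97 : 100.00 : 64.44 : 15.57.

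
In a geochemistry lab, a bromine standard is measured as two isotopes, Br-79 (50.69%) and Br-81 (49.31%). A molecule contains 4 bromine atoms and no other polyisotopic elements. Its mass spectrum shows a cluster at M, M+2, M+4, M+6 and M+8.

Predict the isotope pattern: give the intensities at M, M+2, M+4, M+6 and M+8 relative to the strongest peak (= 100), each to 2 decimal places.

Expanding (0.5069 + 0.4931)^4:
P(M) = 0.5069^4 = 0.066022
P(M+2) = 4 × 0.5069^3 × 0.4931^1 = 0.256899
P(M+4) = 6 × 0.5069^2 × 0.4931^2 = 0.374857
P(M+6) = 4 × 0.5069^1 × 0.4931^3 = 0.243101
P(M+8) = 0.4931^4 = 0.059121
The M+4 peak is largest (0.374857); scaling to 100 gives 17.61 : 68.53 : 100.00 : 64.85 : 15.77.

17.61 : 68.53 : 100.00 : 64.85 : 15.77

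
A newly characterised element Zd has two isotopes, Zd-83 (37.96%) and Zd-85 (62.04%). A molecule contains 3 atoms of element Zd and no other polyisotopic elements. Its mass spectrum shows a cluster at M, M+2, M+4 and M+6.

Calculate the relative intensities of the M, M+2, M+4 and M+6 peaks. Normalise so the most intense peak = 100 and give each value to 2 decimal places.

Expanding (0.3796 + 0.6204)^3:
P(M) = 0.3796^3 = 0.054699
P(M+2) = 3 × 0.3796^2 × 0.6204^1 = 0.268192
P(M+4) = 3 × 0.3796^1 × 0.6204^2 = 0.438320
P(M+6) = 0.6204^3 = 0.238790
The M+4 peak is largest (0.438320); scaling to 100 gives 12.48 : 61.19 : 100.00 : 54.48.

12.48 : 61.19 : 100.00 : 54.48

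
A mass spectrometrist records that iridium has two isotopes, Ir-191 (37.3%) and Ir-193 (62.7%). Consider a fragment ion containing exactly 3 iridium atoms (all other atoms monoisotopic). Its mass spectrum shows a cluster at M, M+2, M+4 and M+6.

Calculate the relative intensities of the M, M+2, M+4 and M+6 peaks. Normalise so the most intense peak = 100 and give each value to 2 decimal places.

11.80 : 59.49 : 100.00 : 56.03

The 3 Ir atoms are independent, so intensities follow the terms of (0.373 + 0.627)^3.
P(M) = 0.373^3 = 0.051895
P(M+2) = 3 × 0.373^2 × 0.627^1 = 0.261702
P(M+4) = 3 × 0.373^1 × 0.627^2 = 0.439911
P(M+6) = 0.627^3 = 0.246492
The M+4 peak is largest (0.439911); scaling to 100 gives 11.80 : 59.49 : 100.00 : 56.03.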